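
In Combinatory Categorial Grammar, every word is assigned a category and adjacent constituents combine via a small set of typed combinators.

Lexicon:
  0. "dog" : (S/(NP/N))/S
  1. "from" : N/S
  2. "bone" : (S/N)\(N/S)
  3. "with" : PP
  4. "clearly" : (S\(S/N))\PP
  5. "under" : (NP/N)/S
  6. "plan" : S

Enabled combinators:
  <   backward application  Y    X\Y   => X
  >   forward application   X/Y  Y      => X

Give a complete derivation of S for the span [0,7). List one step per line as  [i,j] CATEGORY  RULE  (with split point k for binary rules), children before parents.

[0,1] (S/(NP/N))/S  lex  "dog"
[1,2] N/S  lex  "from"
[2,3] (S/N)\(N/S)  lex  "bone"
[1,3] S/N  <  k=2
[3,4] PP  lex  "with"
[4,5] (S\(S/N))\PP  lex  "clearly"
[3,5] S\(S/N)  <  k=4
[1,5] S  <  k=3
[0,5] S/(NP/N)  >  k=1
[5,6] (NP/N)/S  lex  "under"
[6,7] S  lex  "plan"
[5,7] NP/N  >  k=6
[0,7] S  >  k=5

[0,7] S   >
  [0,5] S/(NP/N)   >
    [0,1] "dog" : (S/(NP/N))/S
    [1,5] S   <
      [1,3] S/N   <
        [1,2] "from" : N/S
        [2,3] "bone" : (S/N)\(N/S)
      [3,5] S\(S/N)   <
        [3,4] "with" : PP
        [4,5] "clearly" : (S\(S/N))\PP
  [5,7] NP/N   >
    [5,6] "under" : (NP/N)/S
    [6,7] "plan" : S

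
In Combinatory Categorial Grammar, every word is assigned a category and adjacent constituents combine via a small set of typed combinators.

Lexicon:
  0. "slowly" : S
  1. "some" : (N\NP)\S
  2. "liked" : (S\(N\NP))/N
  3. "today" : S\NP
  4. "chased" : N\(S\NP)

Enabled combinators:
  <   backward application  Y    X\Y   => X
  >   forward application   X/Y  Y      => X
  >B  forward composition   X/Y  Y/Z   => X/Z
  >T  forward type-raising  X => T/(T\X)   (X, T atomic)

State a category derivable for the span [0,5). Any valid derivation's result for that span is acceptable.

[0,5] S   <
  [0,2] N\NP   <
    [0,1] "slowly" : S
    [1,2] "some" : (N\NP)\S
  [2,5] S\(N\NP)   >
    [2,3] "liked" : (S\(N\NP))/N
    [3,5] N   <
      [3,4] "today" : S\NP
      [4,5] "chased" : N\(S\NP)

S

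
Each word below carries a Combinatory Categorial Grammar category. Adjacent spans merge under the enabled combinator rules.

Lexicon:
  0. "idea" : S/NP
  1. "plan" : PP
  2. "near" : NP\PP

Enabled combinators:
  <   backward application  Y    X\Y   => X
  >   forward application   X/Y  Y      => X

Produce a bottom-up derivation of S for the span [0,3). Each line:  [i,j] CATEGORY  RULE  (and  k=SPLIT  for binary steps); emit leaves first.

[0,3] S   >
  [0,1] "idea" : S/NP
  [1,3] NP   <
    [1,2] "plan" : PP
    [2,3] "near" : NP\PP

[0,1] S/NP  lex  "idea"
[1,2] PP  lex  "plan"
[2,3] NP\PP  lex  "near"
[1,3] NP  <  k=2
[0,3] S  >  k=1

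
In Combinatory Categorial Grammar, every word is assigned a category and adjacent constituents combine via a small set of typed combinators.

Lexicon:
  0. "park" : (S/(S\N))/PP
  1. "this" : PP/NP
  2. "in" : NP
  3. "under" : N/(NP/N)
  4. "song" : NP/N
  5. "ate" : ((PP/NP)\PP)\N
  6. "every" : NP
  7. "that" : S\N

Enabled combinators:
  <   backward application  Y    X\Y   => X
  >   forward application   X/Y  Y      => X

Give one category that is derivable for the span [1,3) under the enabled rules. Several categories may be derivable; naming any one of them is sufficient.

PP

[0,8] S   >
  [0,7] S/(S\N)   >
    [0,1] "park" : (S/(S\N))/PP
    [1,7] PP   >
      [1,6] PP/NP   <
        [1,3] PP   >
          [1,2] "this" : PP/NP
          [2,3] "in" : NP
        [3,6] (PP/NP)\PP   <
          [3,5] N   >
            [3,4] "under" : N/(NP/N)
            [4,5] "song" : NP/N
          [5,6] "ate" : ((PP/NP)\PP)\N
      [6,7] "every" : NP
  [7,8] "that" : S\N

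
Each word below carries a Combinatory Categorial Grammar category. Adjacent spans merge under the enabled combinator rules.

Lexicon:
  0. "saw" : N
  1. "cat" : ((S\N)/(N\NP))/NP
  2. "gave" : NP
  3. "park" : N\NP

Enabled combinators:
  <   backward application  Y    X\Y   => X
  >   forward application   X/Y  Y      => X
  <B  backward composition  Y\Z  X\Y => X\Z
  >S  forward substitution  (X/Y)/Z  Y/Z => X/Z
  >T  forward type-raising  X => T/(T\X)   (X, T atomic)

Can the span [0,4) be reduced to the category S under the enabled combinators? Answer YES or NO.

[0,4] S   <
  [0,1] "saw" : N
  [1,4] S\N   >
    [1,3] (S\N)/(N\NP)   >
      [1,2] "cat" : ((S\N)/(N\NP))/NP
      [2,3] "gave" : NP
    [3,4] "park" : N\NP

YES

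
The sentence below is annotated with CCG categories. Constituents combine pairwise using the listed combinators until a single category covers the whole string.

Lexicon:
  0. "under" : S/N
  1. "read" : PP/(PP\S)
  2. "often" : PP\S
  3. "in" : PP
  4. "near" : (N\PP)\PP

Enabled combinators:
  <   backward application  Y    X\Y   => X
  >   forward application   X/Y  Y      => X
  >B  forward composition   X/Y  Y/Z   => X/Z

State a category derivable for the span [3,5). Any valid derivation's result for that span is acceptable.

N\PP

[0,5] S   >
  [0,1] "under" : S/N
  [1,5] N   <
    [1,3] PP   >
      [1,2] "read" : PP/(PP\S)
      [2,3] "often" : PP\S
    [3,5] N\PP   <
      [3,4] "in" : PP
      [4,5] "near" : (N\PP)\PP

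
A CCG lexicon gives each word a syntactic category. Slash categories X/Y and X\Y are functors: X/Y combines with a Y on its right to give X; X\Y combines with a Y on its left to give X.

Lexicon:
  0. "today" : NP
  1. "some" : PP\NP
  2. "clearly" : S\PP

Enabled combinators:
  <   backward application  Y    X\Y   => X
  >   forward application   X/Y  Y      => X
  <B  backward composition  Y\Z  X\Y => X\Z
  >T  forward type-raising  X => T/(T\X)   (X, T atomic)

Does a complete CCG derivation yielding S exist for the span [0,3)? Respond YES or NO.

YES

[0,3] S   <
  [0,1] "today" : NP
  [1,3] S\NP   <B
    [1,2] "some" : PP\NP
    [2,3] "clearly" : S\PP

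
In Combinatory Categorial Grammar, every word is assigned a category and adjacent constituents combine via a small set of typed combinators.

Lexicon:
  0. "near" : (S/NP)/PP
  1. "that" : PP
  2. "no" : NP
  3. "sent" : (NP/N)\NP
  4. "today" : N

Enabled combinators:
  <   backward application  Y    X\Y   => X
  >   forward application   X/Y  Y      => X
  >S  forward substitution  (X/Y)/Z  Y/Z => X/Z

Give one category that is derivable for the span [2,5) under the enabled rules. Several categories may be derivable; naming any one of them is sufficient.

NP

[0,5] S   >
  [0,2] S/NP   >
    [0,1] "near" : (S/NP)/PP
    [1,2] "that" : PP
  [2,5] NP   >
    [2,4] NP/N   <
      [2,3] "no" : NP
      [3,4] "sent" : (NP/N)\NP
    [4,5] "today" : N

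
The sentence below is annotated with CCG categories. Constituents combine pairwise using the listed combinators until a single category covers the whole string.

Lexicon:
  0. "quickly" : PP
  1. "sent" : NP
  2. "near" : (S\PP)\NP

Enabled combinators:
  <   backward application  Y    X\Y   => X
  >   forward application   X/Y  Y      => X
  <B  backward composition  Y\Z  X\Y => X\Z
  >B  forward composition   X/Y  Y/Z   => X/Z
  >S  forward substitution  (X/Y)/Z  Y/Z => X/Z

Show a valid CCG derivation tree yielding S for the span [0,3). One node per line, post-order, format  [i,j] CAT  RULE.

[0,3] S   <
  [0,1] "quickly" : PP
  [1,3] S\PP   <
    [1,2] "sent" : NP
    [2,3] "near" : (S\PP)\NP

[0,1] PP  lex  "quickly"
[1,2] NP  lex  "sent"
[2,3] (S\PP)\NP  lex  "near"
[1,3] S\PP  <  k=2
[0,3] S  <  k=1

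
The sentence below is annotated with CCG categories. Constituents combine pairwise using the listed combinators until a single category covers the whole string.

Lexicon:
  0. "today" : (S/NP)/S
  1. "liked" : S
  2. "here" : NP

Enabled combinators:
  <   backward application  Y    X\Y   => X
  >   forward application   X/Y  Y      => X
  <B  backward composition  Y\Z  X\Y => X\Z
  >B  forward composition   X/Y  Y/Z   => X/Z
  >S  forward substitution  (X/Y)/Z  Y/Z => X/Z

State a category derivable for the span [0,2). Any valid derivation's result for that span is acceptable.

S/NP

[0,3] S   >
  [0,2] S/NP   >
    [0,1] "today" : (S/NP)/S
    [1,2] "liked" : S
  [2,3] "here" : NP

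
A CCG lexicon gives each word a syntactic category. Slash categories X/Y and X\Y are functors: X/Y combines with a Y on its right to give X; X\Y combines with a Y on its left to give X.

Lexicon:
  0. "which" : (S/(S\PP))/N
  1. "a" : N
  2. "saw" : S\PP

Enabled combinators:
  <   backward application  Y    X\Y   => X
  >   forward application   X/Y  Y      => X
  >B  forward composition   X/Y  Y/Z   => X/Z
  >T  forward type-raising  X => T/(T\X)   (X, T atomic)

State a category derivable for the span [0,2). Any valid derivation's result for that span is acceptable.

S/(S\PP)

[0,3] S   >
  [0,2] S/(S\PP)   >
    [0,1] "which" : (S/(S\PP))/N
    [1,2] "a" : N
  [2,3] "saw" : S\PP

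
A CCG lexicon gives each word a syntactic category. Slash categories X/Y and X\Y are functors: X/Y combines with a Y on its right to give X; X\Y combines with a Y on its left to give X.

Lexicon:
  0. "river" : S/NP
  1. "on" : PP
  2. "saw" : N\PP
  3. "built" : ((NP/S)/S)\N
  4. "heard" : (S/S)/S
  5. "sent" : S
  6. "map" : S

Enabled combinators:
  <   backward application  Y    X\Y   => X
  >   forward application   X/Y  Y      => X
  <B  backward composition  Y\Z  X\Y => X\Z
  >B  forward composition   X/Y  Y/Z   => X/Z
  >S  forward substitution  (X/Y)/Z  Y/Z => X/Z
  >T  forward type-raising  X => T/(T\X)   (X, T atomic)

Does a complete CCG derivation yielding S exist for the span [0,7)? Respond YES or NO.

[0,7] S   >
  [0,1] "river" : S/NP
  [1,7] NP   >
    [1,6] NP/S   >S
      [1,4] (NP/S)/S   <
        [1,3] N   <
          [1,2] "on" : PP
          [2,3] "saw" : N\PP
        [3,4] "built" : ((NP/S)/S)\N
      [4,6] S/S   >
        [4,5] "heard" : (S/S)/S
        [5,6] "sent" : S
    [6,7] "map" : S

YES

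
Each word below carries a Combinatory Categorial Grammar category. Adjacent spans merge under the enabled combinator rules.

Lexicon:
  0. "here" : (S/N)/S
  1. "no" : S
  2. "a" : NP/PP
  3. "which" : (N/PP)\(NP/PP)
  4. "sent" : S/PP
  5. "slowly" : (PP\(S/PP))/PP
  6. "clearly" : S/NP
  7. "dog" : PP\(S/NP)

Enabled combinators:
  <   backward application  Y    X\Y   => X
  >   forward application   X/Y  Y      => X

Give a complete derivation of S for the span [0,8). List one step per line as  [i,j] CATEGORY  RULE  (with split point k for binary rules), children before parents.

[0,1] (S/N)/S  lex  "here"
[1,2] S  lex  "no"
[0,2] S/N  >  k=1
[2,3] NP/PP  lex  "a"
[3,4] (N/PP)\(NP/PP)  lex  "which"
[2,4] N/PP  <  k=3
[4,5] S/PP  lex  "sent"
[5,6] (PP\(S/PP))/PP  lex  "slowly"
[6,7] S/NP  lex  "clearly"
[7,8] PP\(S/NP)  lex  "dog"
[6,8] PP  <  k=7
[5,8] PP\(S/PP)  >  k=6
[4,8] PP  <  k=5
[2,8] N  >  k=4
[0,8] S  >  k=2

[0,8] S   >
  [0,2] S/N   >
    [0,1] "here" : (S/N)/S
    [1,2] "no" : S
  [2,8] N   >
    [2,4] N/PP   <
      [2,3] "a" : NP/PP
      [3,4] "which" : (N/PP)\(NP/PP)
    [4,8] PP   <
      [4,5] "sent" : S/PP
      [5,8] PP\(S/PP)   >
        [5,6] "slowly" : (PP\(S/PP))/PP
        [6,8] PP   <
          [6,7] "clearly" : S/NP
          [7,8] "dog" : PP\(S/NP)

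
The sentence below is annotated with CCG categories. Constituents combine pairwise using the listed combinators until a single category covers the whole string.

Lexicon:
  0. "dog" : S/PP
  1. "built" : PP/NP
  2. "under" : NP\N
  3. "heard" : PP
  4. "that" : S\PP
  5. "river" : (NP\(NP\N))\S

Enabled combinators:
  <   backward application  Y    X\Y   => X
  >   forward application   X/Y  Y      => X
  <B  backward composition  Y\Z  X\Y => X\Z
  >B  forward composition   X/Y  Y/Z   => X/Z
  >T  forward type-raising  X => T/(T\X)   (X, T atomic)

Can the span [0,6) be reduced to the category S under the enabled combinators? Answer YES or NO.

[0,6] S   >
  [0,2] S/NP   >B
    [0,1] "dog" : S/PP
    [1,2] "built" : PP/NP
  [2,6] NP   <
    [2,3] "under" : NP\N
    [3,6] NP\(NP\N)   <
      [3,5] S   <
        [3,4] "heard" : PP
        [4,5] "that" : S\PP
      [5,6] "river" : (NP\(NP\N))\S

YES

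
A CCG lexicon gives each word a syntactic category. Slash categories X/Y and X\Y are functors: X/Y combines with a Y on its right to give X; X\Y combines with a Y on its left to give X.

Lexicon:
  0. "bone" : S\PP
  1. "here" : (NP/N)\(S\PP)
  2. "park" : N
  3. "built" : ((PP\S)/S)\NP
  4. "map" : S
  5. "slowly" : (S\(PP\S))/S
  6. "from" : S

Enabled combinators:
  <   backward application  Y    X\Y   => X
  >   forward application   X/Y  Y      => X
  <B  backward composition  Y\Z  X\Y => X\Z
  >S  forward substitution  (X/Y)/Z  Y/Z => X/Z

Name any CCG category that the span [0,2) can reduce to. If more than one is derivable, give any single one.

NP/N

[0,7] S   <
  [0,5] PP\S   >
    [0,4] (PP\S)/S   <
      [0,3] NP   >
        [0,2] NP/N   <
          [0,1] "bone" : S\PP
          [1,2] "here" : (NP/N)\(S\PP)
        [2,3] "park" : N
      [3,4] "built" : ((PP\S)/S)\NP
    [4,5] "map" : S
  [5,7] S\(PP\S)   >
    [5,6] "slowly" : (S\(PP\S))/S
    [6,7] "from" : S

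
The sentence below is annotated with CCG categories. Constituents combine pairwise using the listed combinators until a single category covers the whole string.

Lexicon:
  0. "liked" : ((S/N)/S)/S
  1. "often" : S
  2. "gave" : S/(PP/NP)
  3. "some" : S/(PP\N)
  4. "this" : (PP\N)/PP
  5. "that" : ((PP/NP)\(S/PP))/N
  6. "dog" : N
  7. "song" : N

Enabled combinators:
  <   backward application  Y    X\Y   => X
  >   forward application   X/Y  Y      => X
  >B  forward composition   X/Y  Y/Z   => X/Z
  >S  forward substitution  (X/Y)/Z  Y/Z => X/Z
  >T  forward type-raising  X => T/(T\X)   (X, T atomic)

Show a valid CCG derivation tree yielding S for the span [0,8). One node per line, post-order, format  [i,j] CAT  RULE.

[0,8] S   >
  [0,7] S/N   >
    [0,2] (S/N)/S   >
      [0,1] "liked" : ((S/N)/S)/S
      [1,2] "often" : S
    [2,7] S   >
      [2,3] "gave" : S/(PP/NP)
      [3,7] PP/NP   <
        [3,5] S/PP   >B
          [3,4] "some" : S/(PP\N)
          [4,5] "this" : (PP\N)/PP
        [5,7] (PP/NP)\(S/PP)   >
          [5,6] "that" : ((PP/NP)\(S/PP))/N
          [6,7] "dog" : N
  [7,8] "song" : N

[0,1] ((S/N)/S)/S  lex  "liked"
[1,2] S  lex  "often"
[0,2] (S/N)/S  >  k=1
[2,3] S/(PP/NP)  lex  "gave"
[3,4] S/(PP\N)  lex  "some"
[4,5] (PP\N)/PP  lex  "this"
[3,5] S/PP  >B  k=4
[5,6] ((PP/NP)\(S/PP))/N  lex  "that"
[6,7] N  lex  "dog"
[5,7] (PP/NP)\(S/PP)  >  k=6
[3,7] PP/NP  <  k=5
[2,7] S  >  k=3
[0,7] S/N  >  k=2
[7,8] N  lex  "song"
[0,8] S  >  k=7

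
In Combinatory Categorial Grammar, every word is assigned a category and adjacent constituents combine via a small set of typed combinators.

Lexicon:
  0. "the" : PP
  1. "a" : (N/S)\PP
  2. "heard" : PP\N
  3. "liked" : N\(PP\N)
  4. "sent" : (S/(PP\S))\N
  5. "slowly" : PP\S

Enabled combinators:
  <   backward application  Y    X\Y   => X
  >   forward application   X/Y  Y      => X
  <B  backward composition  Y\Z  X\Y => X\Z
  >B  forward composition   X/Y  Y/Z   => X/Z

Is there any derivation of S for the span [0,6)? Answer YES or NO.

NO

PP (N/S)\PP PP\N N\(PP\N) (S/(PP\S))\N PP\S
CKY chart[0,6] = {N}; S ∉ chart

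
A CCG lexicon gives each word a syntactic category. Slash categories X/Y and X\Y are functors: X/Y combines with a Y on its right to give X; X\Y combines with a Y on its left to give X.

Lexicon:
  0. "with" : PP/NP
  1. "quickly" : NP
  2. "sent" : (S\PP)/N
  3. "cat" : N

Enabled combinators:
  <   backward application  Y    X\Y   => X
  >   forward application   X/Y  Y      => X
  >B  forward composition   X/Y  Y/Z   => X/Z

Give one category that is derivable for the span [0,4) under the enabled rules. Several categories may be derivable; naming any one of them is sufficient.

[0,4] S   <
  [0,2] PP   >
    [0,1] "with" : PP/NP
    [1,2] "quickly" : NP
  [2,4] S\PP   >
    [2,3] "sent" : (S\PP)/N
    [3,4] "cat" : N

S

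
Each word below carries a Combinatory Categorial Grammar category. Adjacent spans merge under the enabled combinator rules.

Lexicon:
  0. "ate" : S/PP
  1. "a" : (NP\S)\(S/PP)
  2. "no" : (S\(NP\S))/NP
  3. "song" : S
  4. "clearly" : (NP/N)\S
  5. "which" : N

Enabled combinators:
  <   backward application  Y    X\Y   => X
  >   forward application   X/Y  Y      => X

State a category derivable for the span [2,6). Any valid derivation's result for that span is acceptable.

S\(NP\S)

[0,6] S   <
  [0,2] NP\S   <
    [0,1] "ate" : S/PP
    [1,2] "a" : (NP\S)\(S/PP)
  [2,6] S\(NP\S)   >
    [2,3] "no" : (S\(NP\S))/NP
    [3,6] NP   >
      [3,5] NP/N   <
        [3,4] "song" : S
        [4,5] "clearly" : (NP/N)\S
      [5,6] "which" : N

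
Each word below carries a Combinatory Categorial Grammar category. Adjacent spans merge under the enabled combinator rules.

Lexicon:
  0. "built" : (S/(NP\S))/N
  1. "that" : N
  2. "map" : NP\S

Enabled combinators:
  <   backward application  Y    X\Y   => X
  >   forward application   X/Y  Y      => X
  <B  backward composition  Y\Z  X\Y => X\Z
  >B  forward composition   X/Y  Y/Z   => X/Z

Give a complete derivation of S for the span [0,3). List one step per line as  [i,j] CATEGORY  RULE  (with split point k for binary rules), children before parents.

[0,1] (S/(NP\S))/N  lex  "built"
[1,2] N  lex  "that"
[0,2] S/(NP\S)  >  k=1
[2,3] NP\S  lex  "map"
[0,3] S  >  k=2

[0,3] S   >
  [0,2] S/(NP\S)   >
    [0,1] "built" : (S/(NP\S))/N
    [1,2] "that" : N
  [2,3] "map" : NP\S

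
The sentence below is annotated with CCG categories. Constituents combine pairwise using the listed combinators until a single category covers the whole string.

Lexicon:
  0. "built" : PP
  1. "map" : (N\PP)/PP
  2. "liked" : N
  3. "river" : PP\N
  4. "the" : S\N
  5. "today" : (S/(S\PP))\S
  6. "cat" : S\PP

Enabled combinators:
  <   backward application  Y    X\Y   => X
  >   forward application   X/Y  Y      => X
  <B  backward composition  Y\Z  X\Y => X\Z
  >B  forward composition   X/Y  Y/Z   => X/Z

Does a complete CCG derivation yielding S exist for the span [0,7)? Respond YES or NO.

[0,7] S   >
  [0,6] S/(S\PP)   <
    [0,5] S   <
      [0,4] N   <
        [0,1] "built" : PP
        [1,4] N\PP   >
          [1,2] "map" : (N\PP)/PP
          [2,4] PP   <
            [2,3] "liked" : N
            [3,4] "river" : PP\N
      [4,5] "the" : S\N
    [5,6] "today" : (S/(S\PP))\S
  [6,7] "cat" : S\PP

YES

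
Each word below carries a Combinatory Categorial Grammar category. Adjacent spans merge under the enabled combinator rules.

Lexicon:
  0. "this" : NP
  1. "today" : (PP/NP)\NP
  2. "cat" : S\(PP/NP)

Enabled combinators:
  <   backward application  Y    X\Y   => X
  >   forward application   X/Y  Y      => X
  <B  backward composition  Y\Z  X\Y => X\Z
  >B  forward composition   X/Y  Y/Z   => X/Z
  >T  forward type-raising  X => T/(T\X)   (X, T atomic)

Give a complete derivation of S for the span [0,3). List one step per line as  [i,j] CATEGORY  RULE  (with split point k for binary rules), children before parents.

[0,1] NP  lex  "this"
[1,2] (PP/NP)\NP  lex  "today"
[2,3] S\(PP/NP)  lex  "cat"
[1,3] S\NP  <B  k=2
[0,3] S  <  k=1

[0,3] S   <
  [0,1] "this" : NP
  [1,3] S\NP   <B
    [1,2] "today" : (PP/NP)\NP
    [2,3] "cat" : S\(PP/NP)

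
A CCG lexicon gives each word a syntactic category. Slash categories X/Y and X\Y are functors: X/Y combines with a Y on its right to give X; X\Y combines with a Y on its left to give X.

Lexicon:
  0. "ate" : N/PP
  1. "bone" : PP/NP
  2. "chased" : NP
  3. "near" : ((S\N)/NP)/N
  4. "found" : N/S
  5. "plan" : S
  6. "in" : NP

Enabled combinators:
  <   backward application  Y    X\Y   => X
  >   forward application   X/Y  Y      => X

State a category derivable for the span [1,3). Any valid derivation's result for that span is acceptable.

[0,7] S   <
  [0,3] N   >
    [0,1] "ate" : N/PP
    [1,3] PP   >
      [1,2] "bone" : PP/NP
      [2,3] "chased" : NP
  [3,7] S\N   >
    [3,6] (S\N)/NP   >
      [3,4] "near" : ((S\N)/NP)/N
      [4,6] N   >
        [4,5] "found" : N/S
        [5,6] "plan" : S
    [6,7] "in" : NP

PP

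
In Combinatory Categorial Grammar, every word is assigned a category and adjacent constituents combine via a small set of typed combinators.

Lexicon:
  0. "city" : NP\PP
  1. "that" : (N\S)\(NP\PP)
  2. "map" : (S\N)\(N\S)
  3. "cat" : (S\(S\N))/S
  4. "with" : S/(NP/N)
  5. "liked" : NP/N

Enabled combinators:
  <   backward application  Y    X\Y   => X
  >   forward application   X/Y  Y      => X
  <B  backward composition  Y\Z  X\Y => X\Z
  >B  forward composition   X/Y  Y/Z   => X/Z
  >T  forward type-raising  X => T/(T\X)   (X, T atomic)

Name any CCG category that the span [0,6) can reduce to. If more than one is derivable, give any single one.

S

[0,6] S   <
  [0,3] S\N   <
    [0,2] N\S   <
      [0,1] "city" : NP\PP
      [1,2] "that" : (N\S)\(NP\PP)
    [2,3] "map" : (S\N)\(N\S)
  [3,6] S\(S\N)   >
    [3,4] "cat" : (S\(S\N))/S
    [4,6] S   >
      [4,5] "with" : S/(NP/N)
      [5,6] "liked" : NP/N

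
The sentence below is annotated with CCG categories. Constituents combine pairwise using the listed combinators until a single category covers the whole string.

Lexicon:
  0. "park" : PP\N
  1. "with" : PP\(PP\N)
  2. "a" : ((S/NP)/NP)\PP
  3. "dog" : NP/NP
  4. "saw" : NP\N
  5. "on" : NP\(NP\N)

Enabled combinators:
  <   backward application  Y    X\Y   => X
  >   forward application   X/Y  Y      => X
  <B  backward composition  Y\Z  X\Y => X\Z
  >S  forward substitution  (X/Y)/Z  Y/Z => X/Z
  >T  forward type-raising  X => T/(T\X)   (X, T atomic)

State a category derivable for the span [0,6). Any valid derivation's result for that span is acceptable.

[0,6] S   >
  [0,4] S/NP   >S
    [0,3] (S/NP)/NP   <
      [0,2] PP   <
        [0,1] "park" : PP\N
        [1,2] "with" : PP\(PP\N)
      [2,3] "a" : ((S/NP)/NP)\PP
    [3,4] "dog" : NP/NP
  [4,6] NP   <
    [4,5] "saw" : NP\N
    [5,6] "on" : NP\(NP\N)

S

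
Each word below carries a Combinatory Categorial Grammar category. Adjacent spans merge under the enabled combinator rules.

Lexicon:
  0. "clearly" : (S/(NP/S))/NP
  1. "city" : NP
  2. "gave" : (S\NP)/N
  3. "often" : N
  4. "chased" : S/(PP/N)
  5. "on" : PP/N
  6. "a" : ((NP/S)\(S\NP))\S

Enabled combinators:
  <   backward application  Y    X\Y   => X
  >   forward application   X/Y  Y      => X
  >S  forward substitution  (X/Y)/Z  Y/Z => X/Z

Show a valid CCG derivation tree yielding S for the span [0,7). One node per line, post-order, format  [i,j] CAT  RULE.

[0,1] (S/(NP/S))/NP  lex  "clearly"
[1,2] NP  lex  "city"
[0,2] S/(NP/S)  >  k=1
[2,3] (S\NP)/N  lex  "gave"
[3,4] N  lex  "often"
[2,4] S\NP  >  k=3
[4,5] S/(PP/N)  lex  "chased"
[5,6] PP/N  lex  "on"
[4,6] S  >  k=5
[6,7] ((NP/S)\(S\NP))\S  lex  "a"
[4,7] (NP/S)\(S\NP)  <  k=6
[2,7] NP/S  <  k=4
[0,7] S  >  k=2

[0,7] S   >
  [0,2] S/(NP/S)   >
    [0,1] "clearly" : (S/(NP/S))/NP
    [1,2] "city" : NP
  [2,7] NP/S   <
    [2,4] S\NP   >
      [2,3] "gave" : (S\NP)/N
      [3,4] "often" : N
    [4,7] (NP/S)\(S\NP)   <
      [4,6] S   >
        [4,5] "chased" : S/(PP/N)
        [5,6] "on" : PP/N
      [6,7] "a" : ((NP/S)\(S\NP))\S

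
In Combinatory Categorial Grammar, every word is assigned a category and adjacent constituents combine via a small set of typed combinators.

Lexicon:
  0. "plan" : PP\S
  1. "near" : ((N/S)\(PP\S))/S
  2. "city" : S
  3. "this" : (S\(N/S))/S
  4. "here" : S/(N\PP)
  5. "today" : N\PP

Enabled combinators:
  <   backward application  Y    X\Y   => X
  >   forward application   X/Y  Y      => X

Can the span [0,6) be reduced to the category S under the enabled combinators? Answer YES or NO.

[0,6] S   <
  [0,3] N/S   <
    [0,1] "plan" : PP\S
    [1,3] (N/S)\(PP\S)   >
      [1,2] "near" : ((N/S)\(PP\S))/S
      [2,3] "city" : S
  [3,6] S\(N/S)   >
    [3,4] "this" : (S\(N/S))/S
    [4,6] S   >
      [4,5] "here" : S/(N\PP)
      [5,6] "today" : N\PP

YES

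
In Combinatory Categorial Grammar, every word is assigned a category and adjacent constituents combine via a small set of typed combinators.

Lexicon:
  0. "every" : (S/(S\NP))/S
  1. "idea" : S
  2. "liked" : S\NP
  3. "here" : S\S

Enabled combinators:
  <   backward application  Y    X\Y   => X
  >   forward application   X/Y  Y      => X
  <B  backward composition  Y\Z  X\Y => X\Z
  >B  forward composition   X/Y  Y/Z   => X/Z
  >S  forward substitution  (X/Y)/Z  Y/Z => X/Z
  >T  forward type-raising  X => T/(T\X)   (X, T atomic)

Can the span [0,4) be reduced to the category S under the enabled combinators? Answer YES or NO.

YES

[0,4] S   >
  [0,2] S/(S\NP)   >
    [0,1] "every" : (S/(S\NP))/S
    [1,2] "idea" : S
  [2,4] S\NP   <B
    [2,3] "liked" : S\NP
    [3,4] "here" : S\S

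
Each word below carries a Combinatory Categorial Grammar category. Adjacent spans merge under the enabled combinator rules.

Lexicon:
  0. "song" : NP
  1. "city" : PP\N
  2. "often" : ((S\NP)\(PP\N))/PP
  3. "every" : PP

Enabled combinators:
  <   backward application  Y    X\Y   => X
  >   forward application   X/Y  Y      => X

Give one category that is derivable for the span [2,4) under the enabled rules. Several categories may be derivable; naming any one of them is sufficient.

(S\NP)\(PP\N)

[0,4] S   <
  [0,1] "song" : NP
  [1,4] S\NP   <
    [1,2] "city" : PP\N
    [2,4] (S\NP)\(PP\N)   >
      [2,3] "often" : ((S\NP)\(PP\N))/PP
      [3,4] "every" : PP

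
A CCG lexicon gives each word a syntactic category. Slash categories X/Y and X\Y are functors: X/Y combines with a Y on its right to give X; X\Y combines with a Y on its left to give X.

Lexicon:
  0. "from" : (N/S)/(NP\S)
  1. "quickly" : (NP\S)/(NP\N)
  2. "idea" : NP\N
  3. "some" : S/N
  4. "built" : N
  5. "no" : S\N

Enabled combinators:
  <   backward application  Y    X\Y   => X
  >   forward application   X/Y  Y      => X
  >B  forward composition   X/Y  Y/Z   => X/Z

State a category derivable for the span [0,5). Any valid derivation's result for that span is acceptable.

N

[0,6] S   <
  [0,5] N   >
    [0,3] N/S   >
      [0,1] "from" : (N/S)/(NP\S)
      [1,3] NP\S   >
        [1,2] "quickly" : (NP\S)/(NP\N)
        [2,3] "idea" : NP\N
    [3,5] S   >
      [3,4] "some" : S/N
      [4,5] "built" : N
  [5,6] "no" : S\N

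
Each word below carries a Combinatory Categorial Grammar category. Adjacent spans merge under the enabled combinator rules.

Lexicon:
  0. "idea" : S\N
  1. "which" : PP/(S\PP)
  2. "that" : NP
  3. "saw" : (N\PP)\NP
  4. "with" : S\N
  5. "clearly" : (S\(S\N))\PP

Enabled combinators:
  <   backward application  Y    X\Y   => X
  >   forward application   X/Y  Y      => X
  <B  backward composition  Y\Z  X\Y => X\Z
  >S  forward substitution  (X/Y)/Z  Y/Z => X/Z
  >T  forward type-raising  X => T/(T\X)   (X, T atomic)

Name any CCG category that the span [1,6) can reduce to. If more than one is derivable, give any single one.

S\(S\N)

[0,6] S   <
  [0,1] "idea" : S\N
  [1,6] S\(S\N)   <
    [1,5] PP   >
      [1,2] "which" : PP/(S\PP)
      [2,5] S\PP   <B
        [2,4] N\PP   <
          [2,3] "that" : NP
          [3,4] "saw" : (N\PP)\NP
        [4,5] "with" : S\N
    [5,6] "clearly" : (S\(S\N))\PP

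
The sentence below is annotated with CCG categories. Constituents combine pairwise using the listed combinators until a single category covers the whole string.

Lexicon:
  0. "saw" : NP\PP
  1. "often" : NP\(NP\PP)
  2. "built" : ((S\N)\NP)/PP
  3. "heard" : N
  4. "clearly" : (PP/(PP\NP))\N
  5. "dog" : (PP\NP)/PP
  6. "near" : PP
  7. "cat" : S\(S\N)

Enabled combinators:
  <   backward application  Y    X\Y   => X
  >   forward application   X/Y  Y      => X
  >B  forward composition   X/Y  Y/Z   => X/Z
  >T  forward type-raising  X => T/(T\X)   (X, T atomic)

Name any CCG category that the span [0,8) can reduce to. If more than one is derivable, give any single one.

S

[0,8] S   <
  [0,7] S\N   <
    [0,2] NP   <
      [0,1] "saw" : NP\PP
      [1,2] "often" : NP\(NP\PP)
    [2,7] (S\N)\NP   >
      [2,3] "built" : ((S\N)\NP)/PP
      [3,7] PP   >
        [3,5] PP/(PP\NP)   <
          [3,4] "heard" : N
          [4,5] "clearly" : (PP/(PP\NP))\N
        [5,7] PP\NP   >
          [5,6] "dog" : (PP\NP)/PP
          [6,7] "near" : PP
  [7,8] "cat" : S\(S\N)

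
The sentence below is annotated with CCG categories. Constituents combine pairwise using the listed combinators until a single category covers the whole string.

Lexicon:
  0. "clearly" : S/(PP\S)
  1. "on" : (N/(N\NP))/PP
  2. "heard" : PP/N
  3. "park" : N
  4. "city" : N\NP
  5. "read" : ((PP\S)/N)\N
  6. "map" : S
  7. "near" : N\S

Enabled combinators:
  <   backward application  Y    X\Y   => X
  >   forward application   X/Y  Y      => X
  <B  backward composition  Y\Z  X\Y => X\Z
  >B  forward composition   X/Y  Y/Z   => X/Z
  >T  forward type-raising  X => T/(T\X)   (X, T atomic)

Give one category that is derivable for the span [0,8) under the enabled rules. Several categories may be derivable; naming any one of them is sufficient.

S

[0,8] S   >
  [0,1] "clearly" : S/(PP\S)
  [1,8] PP\S   >
    [1,6] (PP\S)/N   <
      [1,5] N   >
        [1,4] N/(N\NP)   >
          [1,2] "on" : (N/(N\NP))/PP
          [2,4] PP   >
            [2,3] "heard" : PP/N
            [3,4] "park" : N
        [4,5] "city" : N\NP
      [5,6] "read" : ((PP\S)/N)\N
    [6,8] N   <
      [6,7] "map" : S
      [7,8] "near" : N\S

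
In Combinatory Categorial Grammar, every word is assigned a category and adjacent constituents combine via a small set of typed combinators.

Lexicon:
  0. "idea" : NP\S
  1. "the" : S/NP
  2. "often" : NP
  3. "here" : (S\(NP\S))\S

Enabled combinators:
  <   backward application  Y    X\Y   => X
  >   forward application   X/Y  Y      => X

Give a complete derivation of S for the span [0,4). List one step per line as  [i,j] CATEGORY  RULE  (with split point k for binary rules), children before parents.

[0,1] NP\S  lex  "idea"
[1,2] S/NP  lex  "the"
[2,3] NP  lex  "often"
[1,3] S  >  k=2
[3,4] (S\(NP\S))\S  lex  "here"
[1,4] S\(NP\S)  <  k=3
[0,4] S  <  k=1

[0,4] S   <
  [0,1] "idea" : NP\S
  [1,4] S\(NP\S)   <
    [1,3] S   >
      [1,2] "the" : S/NP
      [2,3] "often" : NP
    [3,4] "here" : (S\(NP\S))\S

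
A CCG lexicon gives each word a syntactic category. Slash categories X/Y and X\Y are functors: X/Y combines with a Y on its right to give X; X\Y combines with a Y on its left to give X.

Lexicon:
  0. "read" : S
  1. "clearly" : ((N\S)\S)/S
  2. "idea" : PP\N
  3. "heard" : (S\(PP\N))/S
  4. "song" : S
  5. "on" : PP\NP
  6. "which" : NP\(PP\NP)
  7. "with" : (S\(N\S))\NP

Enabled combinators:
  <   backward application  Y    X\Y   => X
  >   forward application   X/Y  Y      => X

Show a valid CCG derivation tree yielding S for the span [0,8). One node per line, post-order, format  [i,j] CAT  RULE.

[0,1] S  lex  "read"
[1,2] ((N\S)\S)/S  lex  "clearly"
[2,3] PP\N  lex  "idea"
[3,4] (S\(PP\N))/S  lex  "heard"
[4,5] S  lex  "song"
[3,5] S\(PP\N)  >  k=4
[2,5] S  <  k=3
[1,5] (N\S)\S  >  k=2
[0,5] N\S  <  k=1
[5,6] PP\NP  lex  "on"
[6,7] NP\(PP\NP)  lex  "which"
[5,7] NP  <  k=6
[7,8] (S\(N\S))\NP  lex  "with"
[5,8] S\(N\S)  <  k=7
[0,8] S  <  k=5

[0,8] S   <
  [0,5] N\S   <
    [0,1] "read" : S
    [1,5] (N\S)\S   >
      [1,2] "clearly" : ((N\S)\S)/S
      [2,5] S   <
        [2,3] "idea" : PP\N
        [3,5] S\(PP\N)   >
          [3,4] "heard" : (S\(PP\N))/S
          [4,5] "song" : S
  [5,8] S\(N\S)   <
    [5,7] NP   <
      [5,6] "on" : PP\NP
      [6,7] "which" : NP\(PP\NP)
    [7,8] "with" : (S\(N\S))\NP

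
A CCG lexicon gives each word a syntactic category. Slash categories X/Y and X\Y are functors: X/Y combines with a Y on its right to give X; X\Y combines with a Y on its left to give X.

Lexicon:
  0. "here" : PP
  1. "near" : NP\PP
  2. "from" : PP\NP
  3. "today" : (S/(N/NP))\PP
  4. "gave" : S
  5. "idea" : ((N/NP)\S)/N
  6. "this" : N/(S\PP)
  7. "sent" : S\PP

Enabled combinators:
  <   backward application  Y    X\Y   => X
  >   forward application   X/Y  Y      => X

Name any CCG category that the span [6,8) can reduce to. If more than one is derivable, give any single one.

N

[0,8] S   >
  [0,4] S/(N/NP)   <
    [0,3] PP   <
      [0,2] NP   <
        [0,1] "here" : PP
        [1,2] "near" : NP\PP
      [2,3] "from" : PP\NP
    [3,4] "today" : (S/(N/NP))\PP
  [4,8] N/NP   <
    [4,5] "gave" : S
    [5,8] (N/NP)\S   >
      [5,6] "idea" : ((N/NP)\S)/N
      [6,8] N   >
        [6,7] "this" : N/(S\PP)
        [7,8] "sent" : S\PP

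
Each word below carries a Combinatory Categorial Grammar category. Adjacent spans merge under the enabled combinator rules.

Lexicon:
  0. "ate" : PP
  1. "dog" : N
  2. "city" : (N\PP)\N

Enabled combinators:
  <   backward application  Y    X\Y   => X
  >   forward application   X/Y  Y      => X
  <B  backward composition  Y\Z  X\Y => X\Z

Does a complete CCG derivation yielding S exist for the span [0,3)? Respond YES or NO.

PP N (N\PP)\N
CKY chart[0,3] = {N}; S ∉ chart

NO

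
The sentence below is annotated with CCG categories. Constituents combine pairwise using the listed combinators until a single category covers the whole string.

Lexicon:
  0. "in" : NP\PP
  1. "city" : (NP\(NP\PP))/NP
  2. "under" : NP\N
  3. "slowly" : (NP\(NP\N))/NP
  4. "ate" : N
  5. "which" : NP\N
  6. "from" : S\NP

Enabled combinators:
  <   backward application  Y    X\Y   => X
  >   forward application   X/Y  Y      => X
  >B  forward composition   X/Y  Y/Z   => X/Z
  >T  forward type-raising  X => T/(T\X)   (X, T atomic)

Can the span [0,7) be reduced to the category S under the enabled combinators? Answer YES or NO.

[0,7] S   <
  [0,6] NP   <
    [0,1] "in" : NP\PP
    [1,6] NP\(NP\PP)   >
      [1,2] "city" : (NP\(NP\PP))/NP
      [2,6] NP   <
        [2,3] "under" : NP\N
        [3,6] NP\(NP\N)   >
          [3,4] "slowly" : (NP\(NP\N))/NP
          [4,6] NP   <
            [4,5] "ate" : N
            [5,6] "which" : NP\N
  [6,7] "from" : S\NP

YES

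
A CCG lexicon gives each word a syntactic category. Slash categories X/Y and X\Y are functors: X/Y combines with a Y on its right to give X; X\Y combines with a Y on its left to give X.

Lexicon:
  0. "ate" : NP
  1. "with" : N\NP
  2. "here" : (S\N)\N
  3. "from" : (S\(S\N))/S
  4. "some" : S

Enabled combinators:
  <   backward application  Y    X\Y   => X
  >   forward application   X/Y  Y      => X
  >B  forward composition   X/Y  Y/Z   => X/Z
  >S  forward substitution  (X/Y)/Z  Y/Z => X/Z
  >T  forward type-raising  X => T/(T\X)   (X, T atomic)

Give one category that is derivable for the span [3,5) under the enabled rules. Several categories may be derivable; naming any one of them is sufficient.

[0,5] S   <
  [0,3] S\N   <
    [0,2] N   <
      [0,1] "ate" : NP
      [1,2] "with" : N\NP
    [2,3] "here" : (S\N)\N
  [3,5] S\(S\N)   >
    [3,4] "from" : (S\(S\N))/S
    [4,5] "some" : S

S\(S\N)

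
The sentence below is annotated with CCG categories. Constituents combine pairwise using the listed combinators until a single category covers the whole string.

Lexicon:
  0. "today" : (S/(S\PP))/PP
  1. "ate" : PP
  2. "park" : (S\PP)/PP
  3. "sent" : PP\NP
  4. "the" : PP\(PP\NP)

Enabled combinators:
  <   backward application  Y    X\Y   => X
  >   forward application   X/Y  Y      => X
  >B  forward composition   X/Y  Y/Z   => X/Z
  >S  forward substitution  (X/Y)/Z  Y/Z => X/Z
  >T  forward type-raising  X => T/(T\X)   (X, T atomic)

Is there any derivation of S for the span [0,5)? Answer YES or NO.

YES

[0,5] S   >
  [0,2] S/(S\PP)   >
    [0,1] "today" : (S/(S\PP))/PP
    [1,2] "ate" : PP
  [2,5] S\PP   >
    [2,3] "park" : (S\PP)/PP
    [3,5] PP   <
      [3,4] "sent" : PP\NP
      [4,5] "the" : PP\(PP\NP)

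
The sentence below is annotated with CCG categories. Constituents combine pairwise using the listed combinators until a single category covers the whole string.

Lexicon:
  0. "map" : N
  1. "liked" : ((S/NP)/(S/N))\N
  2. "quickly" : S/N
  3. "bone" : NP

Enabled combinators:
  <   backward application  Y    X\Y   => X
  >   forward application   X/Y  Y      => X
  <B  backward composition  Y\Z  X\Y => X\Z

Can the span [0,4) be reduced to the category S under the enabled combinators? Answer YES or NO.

[0,4] S   >
  [0,3] S/NP   >
    [0,2] (S/NP)/(S/N)   <
      [0,1] "map" : N
      [1,2] "liked" : ((S/NP)/(S/N))\N
    [2,3] "quickly" : S/N
  [3,4] "bone" : NP

YES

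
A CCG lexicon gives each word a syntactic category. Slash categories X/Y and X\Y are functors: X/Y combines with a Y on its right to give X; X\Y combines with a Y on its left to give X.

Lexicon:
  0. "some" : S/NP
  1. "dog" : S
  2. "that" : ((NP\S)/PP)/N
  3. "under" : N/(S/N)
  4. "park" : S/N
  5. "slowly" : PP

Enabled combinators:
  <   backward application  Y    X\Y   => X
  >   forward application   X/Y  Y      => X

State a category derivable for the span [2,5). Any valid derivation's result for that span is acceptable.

[0,6] S   >
  [0,1] "some" : S/NP
  [1,6] NP   <
    [1,2] "dog" : S
    [2,6] NP\S   >
      [2,5] (NP\S)/PP   >
        [2,3] "that" : ((NP\S)/PP)/N
        [3,5] N   >
          [3,4] "under" : N/(S/N)
          [4,5] "park" : S/N
      [5,6] "slowly" : PP

(NP\S)/PP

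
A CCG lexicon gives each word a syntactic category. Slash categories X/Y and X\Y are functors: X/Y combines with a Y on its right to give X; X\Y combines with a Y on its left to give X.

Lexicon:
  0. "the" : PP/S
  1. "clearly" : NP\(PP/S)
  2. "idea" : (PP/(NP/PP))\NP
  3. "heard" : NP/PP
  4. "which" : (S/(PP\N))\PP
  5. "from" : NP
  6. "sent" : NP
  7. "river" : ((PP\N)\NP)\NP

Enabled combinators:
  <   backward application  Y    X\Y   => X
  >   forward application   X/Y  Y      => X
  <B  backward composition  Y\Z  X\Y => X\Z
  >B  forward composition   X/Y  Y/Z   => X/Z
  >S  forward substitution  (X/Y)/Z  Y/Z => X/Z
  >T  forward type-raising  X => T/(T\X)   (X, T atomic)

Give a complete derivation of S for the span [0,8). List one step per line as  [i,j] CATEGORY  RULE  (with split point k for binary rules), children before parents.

[0,8] S   >
  [0,5] S/(PP\N)   <
    [0,4] PP   >
      [0,3] PP/(NP/PP)   <
        [0,2] NP   <
          [0,1] "the" : PP/S
          [1,2] "clearly" : NP\(PP/S)
        [2,3] "idea" : (PP/(NP/PP))\NP
      [3,4] "heard" : NP/PP
    [4,5] "which" : (S/(PP\N))\PP
  [5,8] PP\N   <
    [5,6] "from" : NP
    [6,8] (PP\N)\NP   <
      [6,7] "sent" : NP
      [7,8] "river" : ((PP\N)\NP)\NP

[0,1] PP/S  lex  "the"
[1,2] NP\(PP/S)  lex  "clearly"
[0,2] NP  <  k=1
[2,3] (PP/(NP/PP))\NP  lex  "idea"
[0,3] PP/(NP/PP)  <  k=2
[3,4] NP/PP  lex  "heard"
[0,4] PP  >  k=3
[4,5] (S/(PP\N))\PP  lex  "which"
[0,5] S/(PP\N)  <  k=4
[5,6] NP  lex  "from"
[6,7] NP  lex  "sent"
[7,8] ((PP\N)\NP)\NP  lex  "river"
[6,8] (PP\N)\NP  <  k=7
[5,8] PP\N  <  k=6
[0,8] S  >  k=5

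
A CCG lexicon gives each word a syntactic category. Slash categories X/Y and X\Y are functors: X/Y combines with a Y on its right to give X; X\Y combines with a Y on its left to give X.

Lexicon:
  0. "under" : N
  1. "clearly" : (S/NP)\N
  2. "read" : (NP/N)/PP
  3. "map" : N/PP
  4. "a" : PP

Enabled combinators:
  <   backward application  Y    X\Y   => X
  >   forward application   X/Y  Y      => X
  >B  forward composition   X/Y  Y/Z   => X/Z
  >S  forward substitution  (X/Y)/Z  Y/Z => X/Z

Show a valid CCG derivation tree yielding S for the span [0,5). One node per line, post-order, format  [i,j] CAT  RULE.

[0,5] S   >
  [0,2] S/NP   <
    [0,1] "under" : N
    [1,2] "clearly" : (S/NP)\N
  [2,5] NP   >
    [2,4] NP/PP   >S
      [2,3] "read" : (NP/N)/PP
      [3,4] "map" : N/PP
    [4,5] "a" : PP

[0,1] N  lex  "under"
[1,2] (S/NP)\N  lex  "clearly"
[0,2] S/NP  <  k=1
[2,3] (NP/N)/PP  lex  "read"
[3,4] N/PP  lex  "map"
[2,4] NP/PP  >S  k=3
[4,5] PP  lex  "a"
[2,5] NP  >  k=4
[0,5] S  >  k=2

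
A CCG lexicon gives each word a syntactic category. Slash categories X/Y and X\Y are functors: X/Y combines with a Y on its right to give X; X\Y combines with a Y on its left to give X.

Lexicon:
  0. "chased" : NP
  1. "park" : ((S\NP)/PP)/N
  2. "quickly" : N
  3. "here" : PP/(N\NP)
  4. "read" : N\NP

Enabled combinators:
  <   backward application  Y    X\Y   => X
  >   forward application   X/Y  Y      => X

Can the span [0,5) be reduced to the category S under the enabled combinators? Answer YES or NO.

YES

[0,5] S   <
  [0,1] "chased" : NP
  [1,5] S\NP   >
    [1,3] (S\NP)/PP   >
      [1,2] "park" : ((S\NP)/PP)/N
      [2,3] "quickly" : N
    [3,5] PP   >
      [3,4] "here" : PP/(N\NP)
      [4,5] "read" : N\NP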